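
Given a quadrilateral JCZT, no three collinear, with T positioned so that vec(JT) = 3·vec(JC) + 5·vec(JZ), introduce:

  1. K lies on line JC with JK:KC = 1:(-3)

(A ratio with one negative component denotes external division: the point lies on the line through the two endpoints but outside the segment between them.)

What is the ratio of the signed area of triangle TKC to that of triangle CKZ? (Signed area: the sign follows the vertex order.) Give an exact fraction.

[TKC]:[CKZ] = -5

Work in coordinates with J = (0, 0), C = (1, 0), Z = (0, 1), T = (3, 5).
1. K lies on line JC with JK:KC = 1:(-3) ⇒ K = (-1/2, 0)
2·[TKC] = 15/2, 2·[CKZ] = -3/2
[TKC]:[CKZ] = 15/2:-3/2 = -5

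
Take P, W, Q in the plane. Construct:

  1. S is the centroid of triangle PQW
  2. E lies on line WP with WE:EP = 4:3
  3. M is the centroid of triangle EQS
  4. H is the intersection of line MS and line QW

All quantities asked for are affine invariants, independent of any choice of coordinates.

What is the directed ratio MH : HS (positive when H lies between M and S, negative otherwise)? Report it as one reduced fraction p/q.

MH:HS = -19/21

Assign P = (0, 0), W = (1, 0), Q = (0, 1) — the answer is frame-independent, so this choice is without loss of generality.
1. S is the centroid of triangle PQW ⇒ S = (1/3, 1/3)
2. E lies on line WP with WE:EP = 4:3 ⇒ E = (3/7, 0)
3. M is the centroid of triangle EQS ⇒ M = (16/63, 4/9)
4. H is the intersection of line MS and line QW ⇒ H = (-1/2, 3/2)
H = M + t·(S−M) with t = -19/2, so MH:HS = t:(1−t) = -19/2:21/2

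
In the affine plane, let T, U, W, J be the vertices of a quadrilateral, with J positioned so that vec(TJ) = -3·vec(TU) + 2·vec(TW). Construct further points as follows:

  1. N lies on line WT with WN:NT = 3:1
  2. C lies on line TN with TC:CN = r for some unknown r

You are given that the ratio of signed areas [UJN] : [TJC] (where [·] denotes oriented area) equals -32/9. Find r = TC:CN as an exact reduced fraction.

r = 3/5

Assign T = (0, 0), U = (1, 0), W = (0, 1), J = (-3, 2) — the answer is frame-independent, so this choice is without loss of generality.
1. N lies on line WT with WN:NT = 3:1 ⇒ N = (0, 1/4)
2. With TC:CN = r, write λ = r/(r+1) so C = T + λ·(N−T); C is affine-linear in λ
Every point depending on C is an affine combination of C and λ-independent points, so each such coordinate is linear in λ; the λ² term in each signed area is a multiple of (N−T)×(N−T) = 0, so 2·[UJN] and 2·[TJC] are each linear in λ. Evaluating at λ=0 and λ=1:
  2·[UJN] = 1,   2·[TJC] = -3/4·λ
So [UJN]:[TJC] = (1) / (-3/4·λ). Setting this equal to -32/9:
  1 = -32/9·(-3/4·λ)  ⇒  λ = 3/8
Then r = λ/(1−λ) = (3/8)/(5/8) = 3/5. Check: with r = 3/5, C = (0, 3/32) and [UJN]:[TJC] = -32/9 as required.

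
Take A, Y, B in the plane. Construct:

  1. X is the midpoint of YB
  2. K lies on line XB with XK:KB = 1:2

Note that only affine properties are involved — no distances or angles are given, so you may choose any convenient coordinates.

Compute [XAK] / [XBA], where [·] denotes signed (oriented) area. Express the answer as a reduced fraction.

Assign A = (0, 0), Y = (1, 0), B = (0, 1) — the answer is frame-independent, so this choice is without loss of generality.
1. X is the midpoint of YB ⇒ X = (1/2, 1/2)
2. K lies on line XB with XK:KB = 1:2 ⇒ K = (1/3, 2/3)
2·[XAK] = -1/6, 2·[XBA] = 1/2
[XAK]:[XBA] = -1/6:1/2 = -1/3

[XAK]:[XBA] = -1/3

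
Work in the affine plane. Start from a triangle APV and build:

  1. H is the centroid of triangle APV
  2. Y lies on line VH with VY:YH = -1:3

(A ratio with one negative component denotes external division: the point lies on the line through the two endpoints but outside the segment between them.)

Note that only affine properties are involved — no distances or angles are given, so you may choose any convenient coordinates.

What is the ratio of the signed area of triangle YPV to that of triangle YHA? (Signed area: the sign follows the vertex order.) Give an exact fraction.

Choose coordinates A = (0, 0), P = (1, 0), V = (0, 1).
1. H is the centroid of triangle APV ⇒ H = (1/3, 1/3)
2. Y lies on line VH with VY:YH = -1:3 ⇒ Y = (-1/6, 4/3)
2·[YPV] = -1/6, 2·[YHA] = -1/2
[YPV]:[YHA] = -1/6:-1/2 = 1/3

[YPV]:[YHA] = 1/3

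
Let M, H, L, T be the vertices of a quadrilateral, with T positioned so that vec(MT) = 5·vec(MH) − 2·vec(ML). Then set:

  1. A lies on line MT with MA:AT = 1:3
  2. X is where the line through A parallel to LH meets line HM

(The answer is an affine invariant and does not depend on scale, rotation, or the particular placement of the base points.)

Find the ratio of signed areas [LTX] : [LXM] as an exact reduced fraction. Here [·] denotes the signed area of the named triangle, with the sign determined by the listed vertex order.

[LTX]:[LXM] = 11/3

Assign M = (0, 0), H = (1, 0), L = (0, 1), T = (5, -2) — the answer is frame-independent, so this choice is without loss of generality.
1. A lies on line MT with MA:AT = 1:3 ⇒ A = (5/4, -1/2)
2. X is where the line through A parallel to LH meets line HM ⇒ X = (3/4, 0)
2·[LTX] = -11/4, 2·[LXM] = -3/4
[LTX]:[LXM] = -11/4:-3/4 = 11/3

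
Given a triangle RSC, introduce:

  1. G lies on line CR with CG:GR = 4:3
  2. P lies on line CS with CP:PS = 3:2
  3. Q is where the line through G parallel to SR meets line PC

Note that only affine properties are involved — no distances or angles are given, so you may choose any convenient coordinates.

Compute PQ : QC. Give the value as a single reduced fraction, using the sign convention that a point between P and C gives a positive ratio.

PQ:QC = 1/20

Set R = (0, 0), S = (1, 0), C = (0, 1); any affine frame gives the same invariant.
1. G lies on line CR with CG:GR = 4:3 ⇒ G = (0, 3/7)
2. P lies on line CS with CP:PS = 3:2 ⇒ P = (3/5, 2/5)
3. Q is where the line through G parallel to SR meets line PC ⇒ Q = (4/7, 3/7)
Q = P + t·(C−P) with t = 1/21, so PQ:QC = t:(1−t) = 1/21:20/21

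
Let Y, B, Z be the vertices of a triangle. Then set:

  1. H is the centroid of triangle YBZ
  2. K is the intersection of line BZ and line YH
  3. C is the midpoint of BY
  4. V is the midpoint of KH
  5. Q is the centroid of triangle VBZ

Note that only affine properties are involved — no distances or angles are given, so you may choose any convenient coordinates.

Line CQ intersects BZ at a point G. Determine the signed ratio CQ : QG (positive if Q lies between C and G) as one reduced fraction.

CQ:QG = 8

Set Y = (0, 0), B = (1, 0), Z = (0, 1); any affine frame gives the same invariant.
1. H is the centroid of triangle YBZ ⇒ H = (1/3, 1/3)
2. K is the intersection of line BZ and line YH ⇒ K = (1/2, 1/2)
3. C is the midpoint of BY ⇒ C = (1/2, 0)
4. V is the midpoint of KH ⇒ V = (5/12, 5/12)
5. Q is the centroid of triangle VBZ ⇒ Q = (17/36, 17/36)
line CQ meets BZ at G = (15/32, 17/32)
Q = C + t·(G−C) with t = 8/9, so CQ:QG = 8/9:1/9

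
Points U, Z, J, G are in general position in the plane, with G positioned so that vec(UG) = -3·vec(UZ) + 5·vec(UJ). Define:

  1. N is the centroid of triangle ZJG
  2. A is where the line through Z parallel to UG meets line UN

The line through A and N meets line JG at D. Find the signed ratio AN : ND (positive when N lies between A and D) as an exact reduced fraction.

Assign U = (0, 0), Z = (1, 0), J = (0, 1), G = (-3, 5) — the answer is frame-independent, so this choice is without loss of generality.
1. N is the centroid of triangle ZJG ⇒ N = (-2/3, 2)
2. A is where the line through Z parallel to UG meets line UN ⇒ A = (-5/4, 15/4)
line AN meets JG at D = (-3/5, 9/5)
N = A + t·(D−A) with t = 35/39, so AN:ND = 35/39:4/39

AN:ND = 35/4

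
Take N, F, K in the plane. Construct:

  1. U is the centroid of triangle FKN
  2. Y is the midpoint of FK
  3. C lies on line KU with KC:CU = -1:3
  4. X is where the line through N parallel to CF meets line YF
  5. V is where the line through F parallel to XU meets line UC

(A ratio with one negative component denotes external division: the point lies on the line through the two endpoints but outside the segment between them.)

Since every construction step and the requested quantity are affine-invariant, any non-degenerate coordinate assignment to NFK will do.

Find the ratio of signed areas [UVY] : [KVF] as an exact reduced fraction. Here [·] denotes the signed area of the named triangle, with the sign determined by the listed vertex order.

[UVY]:[KVF] = 4

Assign N = (0, 0), F = (1, 0), K = (0, 1) — the answer is frame-independent, so this choice is without loss of generality.
1. U is the centroid of triangle FKN ⇒ U = (1/3, 1/3)
2. Y is the midpoint of FK ⇒ Y = (1/2, 1/2)
3. C lies on line KU with KC:CU = -1:3 ⇒ C = (-1/6, 4/3)
4. X is where the line through N parallel to CF meets line YF ⇒ X = (-7, 8)
5. V is where the line through F parallel to XU meets line UC ⇒ V = (-1/21, 23/21)
2·[UVY] = -4/21, 2·[KVF] = -1/21
[UVY]:[KVF] = -4/21:-1/21 = 4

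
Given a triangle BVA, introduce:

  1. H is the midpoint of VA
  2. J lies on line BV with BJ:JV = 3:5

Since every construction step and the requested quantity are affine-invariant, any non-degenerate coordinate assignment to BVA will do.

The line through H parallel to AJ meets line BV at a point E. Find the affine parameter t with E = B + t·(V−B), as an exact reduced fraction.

Assign B = (0, 0), V = (1, 0), A = (0, 1) — the answer is frame-independent, so this choice is without loss of generality.
1. H is the midpoint of VA ⇒ H = (1/2, 1/2)
2. J lies on line BV with BJ:JV = 3:5 ⇒ J = (3/8, 0)
through H parallel to AJ: direction (3/8, -1); meets BV at E = (11/16, 0)
E = B + t·(V−B) with t = 11/16

t = 11/16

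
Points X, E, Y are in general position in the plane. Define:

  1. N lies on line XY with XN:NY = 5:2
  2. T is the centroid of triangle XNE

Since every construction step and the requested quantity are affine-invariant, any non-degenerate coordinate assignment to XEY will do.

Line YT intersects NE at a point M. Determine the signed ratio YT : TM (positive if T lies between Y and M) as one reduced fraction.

Set X = (0, 0), E = (1, 0), Y = (0, 1); any affine frame gives the same invariant.
1. N lies on line XY with XN:NY = 5:2 ⇒ N = (0, 5/7)
2. T is the centroid of triangle XNE ⇒ T = (1/3, 5/21)
line YT meets NE at M = (2/11, 45/77)
T = Y + t·(M−Y) with t = 11/6, so YT:TM = 11/6:-5/6

YT:TM = -11/5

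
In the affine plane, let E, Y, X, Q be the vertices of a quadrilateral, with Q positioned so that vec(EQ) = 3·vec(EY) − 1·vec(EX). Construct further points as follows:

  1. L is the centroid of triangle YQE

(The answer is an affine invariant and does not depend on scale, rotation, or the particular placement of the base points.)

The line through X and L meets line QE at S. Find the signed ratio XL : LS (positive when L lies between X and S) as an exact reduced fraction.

Assign E = (0, 0), Y = (1, 0), X = (0, 1), Q = (3, -1) — the answer is frame-independent, so this choice is without loss of generality.
1. L is the centroid of triangle YQE ⇒ L = (4/3, -1/3)
line XL meets QE at S = (3/2, -1/2)
L = X + t·(S−X) with t = 8/9, so XL:LS = 8/9:1/9

XL:LS = 8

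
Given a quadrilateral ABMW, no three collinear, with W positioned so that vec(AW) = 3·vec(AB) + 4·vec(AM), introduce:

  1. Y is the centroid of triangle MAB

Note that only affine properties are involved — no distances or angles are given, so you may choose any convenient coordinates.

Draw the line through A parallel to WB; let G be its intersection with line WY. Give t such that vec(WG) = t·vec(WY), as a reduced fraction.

t = 6/5

Choose coordinates A = (0, 0), B = (1, 0), M = (0, 1), W = (3, 4).
1. Y is the centroid of triangle MAB ⇒ Y = (1/3, 1/3)
through A parallel to WB: direction (-2, -4); meets WY at G = (-1/5, -2/5)
G = W + t·(Y−W) with t = 6/5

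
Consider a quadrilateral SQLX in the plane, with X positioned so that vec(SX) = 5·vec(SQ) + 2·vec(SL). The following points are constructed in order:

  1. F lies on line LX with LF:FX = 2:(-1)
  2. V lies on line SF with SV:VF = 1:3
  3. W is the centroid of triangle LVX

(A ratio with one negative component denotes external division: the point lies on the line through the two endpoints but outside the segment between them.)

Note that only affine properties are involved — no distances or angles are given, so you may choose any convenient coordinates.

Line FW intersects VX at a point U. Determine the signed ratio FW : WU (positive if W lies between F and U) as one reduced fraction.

Set S = (0, 0), Q = (1, 0), L = (0, 1), X = (5, 2); any affine frame gives the same invariant.
1. F lies on line LX with LF:FX = 2:(-1) ⇒ F = (10, 3)
2. V lies on line SF with SV:VF = 1:3 ⇒ V = (5/2, 3/4)
3. W is the centroid of triangle LVX ⇒ W = (5/2, 5/4)
line FW meets VX at U = (35/8, 27/16)
W = F + t·(U−F) with t = 4/3, so FW:WU = 4/3:-1/3

FW:WU = -4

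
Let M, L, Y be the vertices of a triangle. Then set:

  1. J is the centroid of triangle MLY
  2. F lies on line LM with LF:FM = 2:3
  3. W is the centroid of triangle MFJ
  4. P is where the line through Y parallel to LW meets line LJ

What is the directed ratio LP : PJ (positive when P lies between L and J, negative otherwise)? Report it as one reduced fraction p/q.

LP:PJ = -26/19

Set M = (0, 0), L = (1, 0), Y = (0, 1); any affine frame gives the same invariant.
1. J is the centroid of triangle MLY ⇒ J = (1/3, 1/3)
2. F lies on line LM with LF:FM = 2:3 ⇒ F = (3/5, 0)
3. W is the centroid of triangle MFJ ⇒ W = (14/45, 1/9)
4. P is where the line through Y parallel to LW meets line LJ ⇒ P = (-31/21, 26/21)
P = L + t·(J−L) with t = 26/7, so LP:PJ = t:(1−t) = 26/7:-19/7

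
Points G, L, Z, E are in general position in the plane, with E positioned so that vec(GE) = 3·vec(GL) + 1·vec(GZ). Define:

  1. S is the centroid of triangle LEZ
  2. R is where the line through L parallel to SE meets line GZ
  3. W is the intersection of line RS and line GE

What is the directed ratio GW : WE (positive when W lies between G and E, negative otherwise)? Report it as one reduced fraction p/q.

GW:WE = 4/15

Assign G = (0, 0), L = (1, 0), Z = (0, 1), E = (3, 1) — the answer is frame-independent, so this choice is without loss of generality.
1. S is the centroid of triangle LEZ ⇒ S = (4/3, 2/3)
2. R is where the line through L parallel to SE meets line GZ ⇒ R = (0, -1/5)
3. W is the intersection of line RS and line GE ⇒ W = (12/19, 4/19)
W = G + t·(E−G) with t = 4/19, so GW:WE = t:(1−t) = 4/19:15/19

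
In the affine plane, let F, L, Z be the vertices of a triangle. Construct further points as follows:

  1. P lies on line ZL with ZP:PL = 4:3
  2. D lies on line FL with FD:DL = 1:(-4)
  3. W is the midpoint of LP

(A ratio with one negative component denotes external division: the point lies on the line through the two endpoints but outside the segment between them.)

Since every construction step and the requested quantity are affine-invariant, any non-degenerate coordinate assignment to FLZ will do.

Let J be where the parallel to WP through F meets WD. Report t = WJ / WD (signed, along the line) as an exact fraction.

t = 3/4

Assign F = (0, 0), L = (1, 0), Z = (0, 1) — the answer is frame-independent, so this choice is without loss of generality.
1. P lies on line ZL with ZP:PL = 4:3 ⇒ P = (4/7, 3/7)
2. D lies on line FL with FD:DL = 1:(-4) ⇒ D = (-1/3, 0)
3. W is the midpoint of LP ⇒ W = (11/14, 3/14)
through F parallel to WP: direction (-3/14, 3/14); meets WD at J = (-3/56, 3/56)
J = W + t·(D−W) with t = 3/4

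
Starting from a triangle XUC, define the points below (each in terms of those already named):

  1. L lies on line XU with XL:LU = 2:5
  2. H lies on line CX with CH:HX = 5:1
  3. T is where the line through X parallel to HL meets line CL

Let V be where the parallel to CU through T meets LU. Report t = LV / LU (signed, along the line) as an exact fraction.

t = -1/5

Choose coordinates X = (0, 0), U = (1, 0), C = (0, 1).
1. L lies on line XU with XL:LU = 2:5 ⇒ L = (2/7, 0)
2. H lies on line CX with CH:HX = 5:1 ⇒ H = (0, 1/6)
3. T is where the line through X parallel to HL meets line CL ⇒ T = (12/35, -1/5)
through T parallel to CU: direction (1, -1); meets LU at V = (1/7, 0)
V = L + t·(U−L) with t = -1/5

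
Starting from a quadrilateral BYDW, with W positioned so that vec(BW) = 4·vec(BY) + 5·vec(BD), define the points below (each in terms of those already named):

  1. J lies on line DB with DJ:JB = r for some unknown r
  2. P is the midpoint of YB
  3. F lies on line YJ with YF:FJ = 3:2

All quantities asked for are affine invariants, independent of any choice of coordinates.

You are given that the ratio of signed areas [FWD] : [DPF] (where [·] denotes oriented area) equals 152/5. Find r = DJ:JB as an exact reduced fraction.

r = 1/3

Set B = (0, 0), Y = (1, 0), D = (0, 1), W = (4, 5); any affine frame gives the same invariant.
1. With DJ:JB = r, write λ = r/(r+1) so J = D + λ·(B−D); J is affine-linear in λ
2. P is the midpoint of YB ⇒ P = (1/2, 0)
3. F lies on line YJ with YF:FJ = 3:2 ⇒ F is an affine combination of earlier points and hence also affine-linear in λ
Every point depending on J is an affine combination of J and λ-independent points, so each such coordinate is linear in λ; the λ² term in each signed area is a multiple of (B−D)×(B−D) = 0, so 2·[FWD] and 2·[DPF] are each linear in λ. Evaluating at λ=0 and λ=1:
  2·[FWD] = 12/5·λ + 16/5,   2·[DPF] = -3/10·λ + 1/5
So [FWD]:[DPF] = (12/5·λ + 16/5) / (-3/10·λ + 1/5). Setting this equal to 152/5:
  12/5·λ + 16/5 = 152/5·(-3/10·λ + 1/5)  ⇒  λ = 1/4
Then r = λ/(1−λ) = (1/4)/(3/4) = 1/3. Check: with r = 1/3, J = (0, 3/4) and [FWD]:[DPF] = 152/5 as required.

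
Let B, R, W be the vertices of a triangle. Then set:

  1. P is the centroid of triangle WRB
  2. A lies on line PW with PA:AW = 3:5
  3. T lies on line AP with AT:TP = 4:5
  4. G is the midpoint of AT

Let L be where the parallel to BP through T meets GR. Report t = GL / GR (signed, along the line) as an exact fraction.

t = 2/31

Work in coordinates with B = (0, 0), R = (1, 0), W = (0, 1).
1. P is the centroid of triangle WRB ⇒ P = (1/3, 1/3)
2. A lies on line PW with PA:AW = 3:5 ⇒ A = (5/24, 7/12)
3. T lies on line AP with AT:TP = 4:5 ⇒ T = (19/72, 17/36)
4. G is the midpoint of AT ⇒ G = (17/72, 19/36)
through T parallel to BP: direction (1/3, 1/3); meets GR at L = (637/2232, 551/1116)
L = G + t·(R−G) with t = 2/31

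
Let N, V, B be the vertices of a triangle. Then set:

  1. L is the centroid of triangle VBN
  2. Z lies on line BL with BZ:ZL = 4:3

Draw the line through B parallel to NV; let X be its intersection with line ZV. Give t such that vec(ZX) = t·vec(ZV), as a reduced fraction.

Choose coordinates N = (0, 0), V = (1, 0), B = (0, 1).
1. L is the centroid of triangle VBN ⇒ L = (1/3, 1/3)
2. Z lies on line BL with BZ:ZL = 4:3 ⇒ Z = (4/21, 13/21)
through B parallel to NV: direction (1, 0); meets ZV at X = (-4/13, 1)
X = Z + t·(V−Z) with t = -8/13

t = -8/13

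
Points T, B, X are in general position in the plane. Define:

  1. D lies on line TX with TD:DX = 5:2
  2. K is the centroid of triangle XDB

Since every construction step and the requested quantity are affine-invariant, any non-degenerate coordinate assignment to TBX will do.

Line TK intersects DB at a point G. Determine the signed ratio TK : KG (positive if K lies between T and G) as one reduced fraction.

Choose coordinates T = (0, 0), B = (1, 0), X = (0, 1).
1. D lies on line TX with TD:DX = 5:2 ⇒ D = (0, 5/7)
2. K is the centroid of triangle XDB ⇒ K = (1/3, 4/7)
line TK meets DB at G = (5/17, 60/119)
K = T + t·(G−T) with t = 17/15, so TK:KG = 17/15:-2/15

TK:KG = -17/2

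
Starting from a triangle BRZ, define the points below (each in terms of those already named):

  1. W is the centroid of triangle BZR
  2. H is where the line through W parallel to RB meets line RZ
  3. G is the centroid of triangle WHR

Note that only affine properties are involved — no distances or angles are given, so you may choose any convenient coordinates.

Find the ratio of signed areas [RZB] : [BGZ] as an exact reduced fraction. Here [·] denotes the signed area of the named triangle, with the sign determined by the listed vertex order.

[RZB]:[BGZ] = 3/2

Choose coordinates B = (0, 0), R = (1, 0), Z = (0, 1).
1. W is the centroid of triangle BZR ⇒ W = (1/3, 1/3)
2. H is where the line through W parallel to RB meets line RZ ⇒ H = (2/3, 1/3)
3. G is the centroid of triangle WHR ⇒ G = (2/3, 2/9)
2·[RZB] = 1, 2·[BGZ] = 2/3
[RZB]:[BGZ] = 1:2/3 = 3/2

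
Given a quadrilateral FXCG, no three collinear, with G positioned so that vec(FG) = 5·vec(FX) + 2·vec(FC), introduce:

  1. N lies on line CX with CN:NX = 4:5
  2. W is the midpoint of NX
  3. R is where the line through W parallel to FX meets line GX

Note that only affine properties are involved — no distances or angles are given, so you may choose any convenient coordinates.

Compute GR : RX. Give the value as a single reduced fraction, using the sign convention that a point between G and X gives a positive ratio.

Work in coordinates with F = (0, 0), X = (1, 0), C = (0, 1), G = (5, 2).
1. N lies on line CX with CN:NX = 4:5 ⇒ N = (4/9, 5/9)
2. W is the midpoint of NX ⇒ W = (13/18, 5/18)
3. R is where the line through W parallel to FX meets line GX ⇒ R = (14/9, 5/18)
R = G + t·(X−G) with t = 31/36, so GR:RX = t:(1−t) = 31/36:5/36

GR:RX = 31/5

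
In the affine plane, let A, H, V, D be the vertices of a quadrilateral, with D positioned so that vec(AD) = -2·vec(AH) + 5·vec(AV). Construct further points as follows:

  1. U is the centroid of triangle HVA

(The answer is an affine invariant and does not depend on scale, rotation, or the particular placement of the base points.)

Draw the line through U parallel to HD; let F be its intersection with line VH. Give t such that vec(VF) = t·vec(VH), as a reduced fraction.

Choose coordinates A = (0, 0), H = (1, 0), V = (0, 1), D = (-2, 5).
1. U is the centroid of triangle HVA ⇒ U = (1/3, 1/3)
through U parallel to HD: direction (-3, 5); meets VH at F = (-1/6, 7/6)
F = V + t·(H−V) with t = -1/6

t = -1/6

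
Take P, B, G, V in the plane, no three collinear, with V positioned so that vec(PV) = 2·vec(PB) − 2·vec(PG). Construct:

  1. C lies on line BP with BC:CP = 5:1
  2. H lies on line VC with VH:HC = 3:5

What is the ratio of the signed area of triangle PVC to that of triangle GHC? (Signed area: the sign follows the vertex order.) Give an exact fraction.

[PVC]:[GHC] = -16/45

Choose coordinates P = (0, 0), B = (1, 0), G = (0, 1), V = (2, -2).
1. C lies on line BP with BC:CP = 5:1 ⇒ C = (1/6, 0)
2. H lies on line VC with VH:HC = 3:5 ⇒ H = (21/16, -5/4)
2·[PVC] = 1/3, 2·[GHC] = -15/16
[PVC]:[GHC] = 1/3:-15/16 = -16/45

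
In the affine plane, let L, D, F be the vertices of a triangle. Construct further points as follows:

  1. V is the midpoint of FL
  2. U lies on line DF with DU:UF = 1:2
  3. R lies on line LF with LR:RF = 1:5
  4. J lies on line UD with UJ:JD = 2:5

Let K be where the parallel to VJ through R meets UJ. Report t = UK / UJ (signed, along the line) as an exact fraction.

Set L = (0, 0), D = (1, 0), F = (0, 1); any affine frame gives the same invariant.
1. V is the midpoint of FL ⇒ V = (0, 1/2)
2. U lies on line DF with DU:UF = 1:2 ⇒ U = (2/3, 1/3)
3. R lies on line LF with LR:RF = 1:5 ⇒ R = (0, 1/6)
4. J lies on line UD with UJ:JD = 2:5 ⇒ J = (16/21, 5/21)
through R parallel to VJ: direction (16/21, -11/42); meets UJ at K = (80/63, -17/63)
K = U + t·(J−U) with t = 19/3

t = 19/3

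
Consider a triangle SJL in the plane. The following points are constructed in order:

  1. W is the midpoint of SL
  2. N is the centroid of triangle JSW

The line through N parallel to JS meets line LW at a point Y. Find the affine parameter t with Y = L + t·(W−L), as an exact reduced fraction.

t = 5/3

Set S = (0, 0), J = (1, 0), L = (0, 1); any affine frame gives the same invariant.
1. W is the midpoint of SL ⇒ W = (0, 1/2)
2. N is the centroid of triangle JSW ⇒ N = (1/3, 1/6)
through N parallel to JS: direction (-1, 0); meets LW at Y = (0, 1/6)
Y = L + t·(W−L) with t = 5/3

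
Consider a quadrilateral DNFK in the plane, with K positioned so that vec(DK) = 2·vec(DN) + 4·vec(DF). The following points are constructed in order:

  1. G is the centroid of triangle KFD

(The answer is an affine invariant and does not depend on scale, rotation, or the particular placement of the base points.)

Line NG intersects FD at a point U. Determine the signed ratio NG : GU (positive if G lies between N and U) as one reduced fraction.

NG:GU = 1/2

Assign D = (0, 0), N = (1, 0), F = (0, 1), K = (2, 4) — the answer is frame-independent, so this choice is without loss of generality.
1. G is the centroid of triangle KFD ⇒ G = (2/3, 5/3)
line NG meets FD at U = (0, 5)
G = N + t·(U−N) with t = 1/3, so NG:GU = 1/3:2/3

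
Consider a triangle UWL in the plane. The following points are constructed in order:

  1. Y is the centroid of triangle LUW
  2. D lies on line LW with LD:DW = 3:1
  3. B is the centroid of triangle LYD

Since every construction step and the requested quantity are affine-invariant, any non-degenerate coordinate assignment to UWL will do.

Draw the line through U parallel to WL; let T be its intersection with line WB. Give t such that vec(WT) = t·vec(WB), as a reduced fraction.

t = 9

Choose coordinates U = (0, 0), W = (1, 0), L = (0, 1).
1. Y is the centroid of triangle LUW ⇒ Y = (1/3, 1/3)
2. D lies on line LW with LD:DW = 3:1 ⇒ D = (3/4, 1/4)
3. B is the centroid of triangle LYD ⇒ B = (13/36, 19/36)
through U parallel to WL: direction (-1, 1); meets WB at T = (-19/4, 19/4)
T = W + t·(B−W) with t = 9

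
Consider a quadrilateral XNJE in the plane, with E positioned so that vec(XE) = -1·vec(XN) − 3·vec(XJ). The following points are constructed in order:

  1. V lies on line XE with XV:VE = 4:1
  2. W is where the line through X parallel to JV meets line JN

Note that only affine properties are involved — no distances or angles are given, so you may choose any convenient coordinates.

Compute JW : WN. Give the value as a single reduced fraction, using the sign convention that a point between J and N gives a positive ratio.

Assign X = (0, 0), N = (1, 0), J = (0, 1), E = (-1, -3) — the answer is frame-independent, so this choice is without loss of generality.
1. V lies on line XE with XV:VE = 4:1 ⇒ V = (-4/5, -12/5)
2. W is where the line through X parallel to JV meets line JN ⇒ W = (4/21, 17/21)
W = J + t·(N−J) with t = 4/21, so JW:WN = t:(1−t) = 4/21:17/21

JW:WN = 4/17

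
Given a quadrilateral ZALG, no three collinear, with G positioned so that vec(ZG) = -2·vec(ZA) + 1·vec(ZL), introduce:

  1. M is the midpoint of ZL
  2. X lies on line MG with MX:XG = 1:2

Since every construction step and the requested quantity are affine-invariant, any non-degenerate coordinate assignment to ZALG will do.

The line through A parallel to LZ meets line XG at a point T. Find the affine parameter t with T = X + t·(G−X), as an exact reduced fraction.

Choose coordinates Z = (0, 0), A = (1, 0), L = (0, 1), G = (-2, 1).
1. M is the midpoint of ZL ⇒ M = (0, 1/2)
2. X lies on line MG with MX:XG = 1:2 ⇒ X = (-2/3, 2/3)
through A parallel to LZ: direction (0, -1); meets XG at T = (1, 1/4)
T = X + t·(G−X) with t = -5/4

t = -5/4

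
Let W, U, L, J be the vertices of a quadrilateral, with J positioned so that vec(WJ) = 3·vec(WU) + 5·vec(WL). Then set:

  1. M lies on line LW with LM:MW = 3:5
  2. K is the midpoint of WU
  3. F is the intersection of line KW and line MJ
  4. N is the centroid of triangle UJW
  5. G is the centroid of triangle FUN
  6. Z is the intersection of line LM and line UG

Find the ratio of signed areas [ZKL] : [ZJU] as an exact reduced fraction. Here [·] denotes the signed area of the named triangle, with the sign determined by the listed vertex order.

Work in coordinates with W = (0, 0), U = (1, 0), L = (0, 1), J = (3, 5).
1. M lies on line LW with LM:MW = 3:5 ⇒ M = (0, 5/8)
2. K is the midpoint of WU ⇒ K = (1/2, 0)
3. F is the intersection of line KW and line MJ ⇒ F = (-3/7, 0)
4. N is the centroid of triangle UJW ⇒ N = (4/3, 5/3)
5. G is the centroid of triangle FUN ⇒ G = (40/63, 5/9)
6. Z is the intersection of line LM and line UG ⇒ Z = (0, 35/23)
2·[ZKL] = -6/23, 2·[ZJU] = -185/23
[ZKL]:[ZJU] = -6/23:-185/23 = 6/185

[ZKL]:[ZJU] = 6/185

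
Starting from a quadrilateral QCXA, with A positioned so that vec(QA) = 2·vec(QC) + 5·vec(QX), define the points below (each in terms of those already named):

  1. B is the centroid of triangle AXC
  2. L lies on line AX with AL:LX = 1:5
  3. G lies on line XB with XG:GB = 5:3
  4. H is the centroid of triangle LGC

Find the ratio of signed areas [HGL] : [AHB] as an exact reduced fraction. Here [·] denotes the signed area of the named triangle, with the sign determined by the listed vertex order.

Set Q = (0, 0), C = (1, 0), X = (0, 1), A = (2, 5); any affine frame gives the same invariant.
1. B is the centroid of triangle AXC ⇒ B = (1, 2)
2. L lies on line AX with AL:LX = 1:5 ⇒ L = (5/3, 13/3)
3. G lies on line XB with XG:GB = 5:3 ⇒ G = (5/8, 13/8)
4. H is the centroid of triangle LGC ⇒ H = (79/72, 143/72)
2·[HGL] = -65/72, 2·[AHB] = -11/36
[HGL]:[AHB] = -65/72:-11/36 = 65/22

[HGL]:[AHB] = 65/22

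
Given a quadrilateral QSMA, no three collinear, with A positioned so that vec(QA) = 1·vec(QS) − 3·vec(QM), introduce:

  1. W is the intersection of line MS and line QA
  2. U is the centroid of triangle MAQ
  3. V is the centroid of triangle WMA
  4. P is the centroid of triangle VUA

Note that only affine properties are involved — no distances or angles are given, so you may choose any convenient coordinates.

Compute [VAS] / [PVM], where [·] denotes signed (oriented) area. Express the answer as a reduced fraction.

[VAS]:[PVM] = -135/11

Choose coordinates Q = (0, 0), S = (1, 0), M = (0, 1), A = (1, -3).
1. W is the intersection of line MS and line QA ⇒ W = (-1/2, 3/2)
2. U is the centroid of triangle MAQ ⇒ U = (1/3, -2/3)
3. V is the centroid of triangle WMA ⇒ V = (1/6, -1/6)
4. P is the centroid of triangle VUA ⇒ P = (1/2, -23/18)
2·[VAS] = 5/2, 2·[PVM] = -11/54
[VAS]:[PVM] = 5/2:-11/54 = -135/11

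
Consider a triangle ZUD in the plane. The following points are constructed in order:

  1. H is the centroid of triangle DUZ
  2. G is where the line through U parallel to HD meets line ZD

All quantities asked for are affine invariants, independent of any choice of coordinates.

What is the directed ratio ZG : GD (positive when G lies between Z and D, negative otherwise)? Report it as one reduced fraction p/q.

ZG:GD = -2

Choose coordinates Z = (0, 0), U = (1, 0), D = (0, 1).
1. H is the centroid of triangle DUZ ⇒ H = (1/3, 1/3)
2. G is where the line through U parallel to HD meets line ZD ⇒ G = (0, 2)
G = Z + t·(D−Z) with t = 2, so ZG:GD = t:(1−t) = 2:-1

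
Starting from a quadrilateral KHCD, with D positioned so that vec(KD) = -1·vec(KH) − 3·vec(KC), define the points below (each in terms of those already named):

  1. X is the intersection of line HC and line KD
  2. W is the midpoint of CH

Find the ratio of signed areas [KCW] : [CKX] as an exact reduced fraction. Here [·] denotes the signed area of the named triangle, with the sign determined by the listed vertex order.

Set K = (0, 0), H = (1, 0), C = (0, 1), D = (-1, -3); any affine frame gives the same invariant.
1. X is the intersection of line HC and line KD ⇒ X = (1/4, 3/4)
2. W is the midpoint of CH ⇒ W = (1/2, 1/2)
2·[KCW] = -1/2, 2·[CKX] = 1/4
[KCW]:[CKX] = -1/2:1/4 = -2

[KCW]:[CKX] = -2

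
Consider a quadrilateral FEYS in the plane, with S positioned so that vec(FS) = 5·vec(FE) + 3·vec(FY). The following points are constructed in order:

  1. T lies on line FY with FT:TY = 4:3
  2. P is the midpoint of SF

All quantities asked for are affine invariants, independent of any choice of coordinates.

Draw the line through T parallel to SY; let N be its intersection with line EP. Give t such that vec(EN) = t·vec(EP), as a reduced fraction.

Work in coordinates with F = (0, 0), E = (1, 0), Y = (0, 1), S = (5, 3).
1. T lies on line FY with FT:TY = 4:3 ⇒ T = (0, 4/7)
2. P is the midpoint of SF ⇒ P = (5/2, 3/2)
through T parallel to SY: direction (-5, -2); meets EP at N = (55/21, 34/21)
N = E + t·(P−E) with t = 68/63

t = 68/63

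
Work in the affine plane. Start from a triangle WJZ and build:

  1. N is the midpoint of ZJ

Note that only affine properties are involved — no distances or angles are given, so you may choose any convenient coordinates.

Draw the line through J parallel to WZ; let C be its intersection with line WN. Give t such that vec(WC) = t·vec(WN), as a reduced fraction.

Assign W = (0, 0), J = (1, 0), Z = (0, 1) — the answer is frame-independent, so this choice is without loss of generality.
1. N is the midpoint of ZJ ⇒ N = (1/2, 1/2)
through J parallel to WZ: direction (0, 1); meets WN at C = (1, 1)
C = W + t·(N−W) with t = 2

t = 2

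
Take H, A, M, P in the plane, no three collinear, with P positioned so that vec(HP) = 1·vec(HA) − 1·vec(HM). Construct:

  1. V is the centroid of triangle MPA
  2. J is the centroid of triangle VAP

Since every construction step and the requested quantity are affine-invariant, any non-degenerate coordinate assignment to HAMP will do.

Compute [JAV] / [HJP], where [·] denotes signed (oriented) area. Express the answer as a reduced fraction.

[JAV]:[HJP] = -1/5

Choose coordinates H = (0, 0), A = (1, 0), M = (0, 1), P = (1, -1).
1. V is the centroid of triangle MPA ⇒ V = (2/3, 0)
2. J is the centroid of triangle VAP ⇒ J = (8/9, -1/3)
2·[JAV] = 1/9, 2·[HJP] = -5/9
[JAV]:[HJP] = 1/9:-5/9 = -1/5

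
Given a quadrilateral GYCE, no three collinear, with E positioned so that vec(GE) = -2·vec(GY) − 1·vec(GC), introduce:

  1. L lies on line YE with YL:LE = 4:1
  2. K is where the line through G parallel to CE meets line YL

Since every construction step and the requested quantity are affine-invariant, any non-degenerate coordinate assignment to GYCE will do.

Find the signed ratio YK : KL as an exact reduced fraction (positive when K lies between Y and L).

YK:KL = 5/3

Assign G = (0, 0), Y = (1, 0), C = (0, 1), E = (-2, -1) — the answer is frame-independent, so this choice is without loss of generality.
1. L lies on line YE with YL:LE = 4:1 ⇒ L = (-7/5, -4/5)
2. K is where the line through G parallel to CE meets line YL ⇒ K = (-1/2, -1/2)
K = Y + t·(L−Y) with t = 5/8, so YK:KL = t:(1−t) = 5/8:3/8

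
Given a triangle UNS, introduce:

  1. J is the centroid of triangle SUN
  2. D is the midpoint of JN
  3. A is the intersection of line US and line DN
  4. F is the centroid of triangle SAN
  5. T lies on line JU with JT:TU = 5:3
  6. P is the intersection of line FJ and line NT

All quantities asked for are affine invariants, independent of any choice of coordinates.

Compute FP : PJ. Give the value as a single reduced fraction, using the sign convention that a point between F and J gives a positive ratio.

Set U = (0, 0), N = (1, 0), S = (0, 1); any affine frame gives the same invariant.
1. J is the centroid of triangle SUN ⇒ J = (1/3, 1/3)
2. D is the midpoint of JN ⇒ D = (2/3, 1/6)
3. A is the intersection of line US and line DN ⇒ A = (0, 1/2)
4. F is the centroid of triangle SAN ⇒ F = (1/3, 1/2)
5. T lies on line JU with JT:TU = 5:3 ⇒ T = (1/8, 1/8)
6. P is the intersection of line FJ and line NT ⇒ P = (1/3, 2/21)
P = F + t·(J−F) with t = 17/7, so FP:PJ = t:(1−t) = 17/7:-10/7

FP:PJ = -17/10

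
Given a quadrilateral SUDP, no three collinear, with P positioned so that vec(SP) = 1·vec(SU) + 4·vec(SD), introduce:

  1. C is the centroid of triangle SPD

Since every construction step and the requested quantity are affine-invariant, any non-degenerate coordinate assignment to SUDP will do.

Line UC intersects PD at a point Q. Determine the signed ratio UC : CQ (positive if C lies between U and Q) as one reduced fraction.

UC:CQ = 11

Work in coordinates with S = (0, 0), U = (1, 0), D = (0, 1), P = (1, 4).
1. C is the centroid of triangle SPD ⇒ C = (1/3, 5/3)
line UC meets PD at Q = (3/11, 20/11)
C = U + t·(Q−U) with t = 11/12, so UC:CQ = 11/12:1/12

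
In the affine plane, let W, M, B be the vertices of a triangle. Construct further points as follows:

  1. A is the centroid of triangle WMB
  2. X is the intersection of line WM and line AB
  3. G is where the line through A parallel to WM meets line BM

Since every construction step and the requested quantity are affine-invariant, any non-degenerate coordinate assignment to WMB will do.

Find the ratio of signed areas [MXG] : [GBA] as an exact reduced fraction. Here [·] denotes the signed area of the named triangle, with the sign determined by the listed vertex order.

Work in coordinates with W = (0, 0), M = (1, 0), B = (0, 1).
1. A is the centroid of triangle WMB ⇒ A = (1/3, 1/3)
2. X is the intersection of line WM and line AB ⇒ X = (1/2, 0)
3. G is where the line through A parallel to WM meets line BM ⇒ G = (2/3, 1/3)
2·[MXG] = -1/6, 2·[GBA] = 2/9
[MXG]:[GBA] = -1/6:2/9 = -3/4

[MXG]:[GBA] = -3/4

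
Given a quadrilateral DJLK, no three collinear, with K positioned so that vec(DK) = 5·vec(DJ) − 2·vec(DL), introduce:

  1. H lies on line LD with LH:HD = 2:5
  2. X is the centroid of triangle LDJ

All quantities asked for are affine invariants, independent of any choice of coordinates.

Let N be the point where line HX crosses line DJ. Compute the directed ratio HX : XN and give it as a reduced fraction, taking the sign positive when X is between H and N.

Assign D = (0, 0), J = (1, 0), L = (0, 1), K = (5, -2) — the answer is frame-independent, so this choice is without loss of generality.
1. H lies on line LD with LH:HD = 2:5 ⇒ H = (0, 5/7)
2. X is the centroid of triangle LDJ ⇒ X = (1/3, 1/3)
line HX meets DJ at N = (5/8, 0)
X = H + t·(N−H) with t = 8/15, so HX:XN = 8/15:7/15

HX:XN = 8/7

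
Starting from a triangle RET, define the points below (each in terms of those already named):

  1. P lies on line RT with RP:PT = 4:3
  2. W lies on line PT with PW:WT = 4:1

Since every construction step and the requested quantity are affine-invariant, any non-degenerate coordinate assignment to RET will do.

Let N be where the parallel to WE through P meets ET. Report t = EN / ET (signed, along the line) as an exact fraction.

Set R = (0, 0), E = (1, 0), T = (0, 1); any affine frame gives the same invariant.
1. P lies on line RT with RP:PT = 4:3 ⇒ P = (0, 4/7)
2. W lies on line PT with PW:WT = 4:1 ⇒ W = (0, 32/35)
through P parallel to WE: direction (1, -32/35); meets ET at N = (5, -4)
N = E + t·(T−E) with t = -4

t = -4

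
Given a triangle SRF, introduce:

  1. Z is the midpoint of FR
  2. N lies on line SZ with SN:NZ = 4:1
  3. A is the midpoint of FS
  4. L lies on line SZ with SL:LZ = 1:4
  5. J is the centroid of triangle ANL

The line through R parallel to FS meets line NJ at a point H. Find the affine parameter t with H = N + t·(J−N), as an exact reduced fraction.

t = -18/7

Set S = (0, 0), R = (1, 0), F = (0, 1); any affine frame gives the same invariant.
1. Z is the midpoint of FR ⇒ Z = (1/2, 1/2)
2. N lies on line SZ with SN:NZ = 4:1 ⇒ N = (2/5, 2/5)
3. A is the midpoint of FS ⇒ A = (0, 1/2)
4. L lies on line SZ with SL:LZ = 1:4 ⇒ L = (1/10, 1/10)
5. J is the centroid of triangle ANL ⇒ J = (1/6, 1/3)
through R parallel to FS: direction (0, -1); meets NJ at H = (1, 4/7)
H = N + t·(J−N) with t = -18/7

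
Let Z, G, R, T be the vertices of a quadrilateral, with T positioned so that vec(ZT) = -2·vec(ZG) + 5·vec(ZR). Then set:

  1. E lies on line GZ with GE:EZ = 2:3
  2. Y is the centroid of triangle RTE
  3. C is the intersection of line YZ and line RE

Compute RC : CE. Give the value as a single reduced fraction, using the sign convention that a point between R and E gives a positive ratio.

RC:CE = -7/18

Choose coordinates Z = (0, 0), G = (1, 0), R = (0, 1), T = (-2, 5).
1. E lies on line GZ with GE:EZ = 2:3 ⇒ E = (3/5, 0)
2. Y is the centroid of triangle RTE ⇒ Y = (-7/15, 2)
3. C is the intersection of line YZ and line RE ⇒ C = (-21/55, 18/11)
C = R + t·(E−R) with t = -7/11, so RC:CE = t:(1−t) = -7/11:18/11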